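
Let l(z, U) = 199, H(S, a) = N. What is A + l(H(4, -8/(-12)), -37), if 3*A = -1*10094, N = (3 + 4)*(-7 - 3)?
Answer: -9497/3 ≈ -3165.7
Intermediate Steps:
N = -70 (N = 7*(-10) = -70)
A = -10094/3 (A = (-1*10094)/3 = (⅓)*(-10094) = -10094/3 ≈ -3364.7)
H(S, a) = -70
A + l(H(4, -8/(-12)), -37) = -10094/3 + 199 = -9497/3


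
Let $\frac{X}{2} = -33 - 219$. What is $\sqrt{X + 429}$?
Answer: $5 i \sqrt{3} \approx 8.6602 i$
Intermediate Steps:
$X = -504$ ($X = 2 \left(-33 - 219\right) = 2 \left(-252\right) = -504$)
$\sqrt{X + 429} = \sqrt{-504 + 429} = \sqrt{-75} = 5 i \sqrt{3}$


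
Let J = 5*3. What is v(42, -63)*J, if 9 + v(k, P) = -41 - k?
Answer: -1380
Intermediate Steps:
v(k, P) = -50 - k (v(k, P) = -9 + (-41 - k) = -50 - k)
J = 15
v(42, -63)*J = (-50 - 1*42)*15 = (-50 - 42)*15 = -92*15 = -1380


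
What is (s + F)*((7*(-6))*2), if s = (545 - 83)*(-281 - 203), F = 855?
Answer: 18711252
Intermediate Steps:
s = -223608 (s = 462*(-484) = -223608)
(s + F)*((7*(-6))*2) = (-223608 + 855)*((7*(-6))*2) = -(-9355626)*2 = -222753*(-84) = 18711252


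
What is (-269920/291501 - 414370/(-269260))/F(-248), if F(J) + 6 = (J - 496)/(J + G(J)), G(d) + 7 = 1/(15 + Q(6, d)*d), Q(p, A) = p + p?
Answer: -32434111493321/163100743502571 ≈ -0.19886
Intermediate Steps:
Q(p, A) = 2*p
G(d) = -7 + 1/(15 + 12*d) (G(d) = -7 + 1/(15 + (2*6)*d) = -7 + 1/(15 + 12*d))
F(J) = -6 + (-496 + J)/(J + 4*(-26 - 21*J)/(3*(5 + 4*J))) (F(J) = -6 + (J - 496)/(J + 4*(-26 - 21*J)/(3*(5 + 4*J))) = -6 + (-496 + J)/(J + 4*(-26 - 21*J)/(3*(5 + 4*J))))
(-269920/291501 - 414370/(-269260))/F(-248) = (-269920/291501 - 414370/(-269260))/((3*(-2272 - 1841*(-248) - 20*(-248)**2)/(-104 - 69*(-248) + 12*(-248)**2))) = (-269920*1/291501 - 414370*(-1/269260))/((3*(-2272 + 456568 - 20*61504)/(-104 + 17112 + 12*61504))) = (-38560/41643 + 41437/26926)/((3*(-2272 + 456568 - 1230080)/(-104 + 17112 + 738048))) = 687294431/(1121279418*((3*(-775784)/755056))) = 687294431/(1121279418*((3*(1/755056)*(-775784)))) = 687294431/(1121279418*(-290919/94382)) = (687294431/1121279418)*(-94382/290919) = -32434111493321/163100743502571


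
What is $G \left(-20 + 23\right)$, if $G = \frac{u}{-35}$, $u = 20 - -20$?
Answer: $- \frac{24}{7} \approx -3.4286$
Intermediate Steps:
$u = 40$ ($u = 20 + 20 = 40$)
$G = - \frac{8}{7}$ ($G = \frac{40}{-35} = 40 \left(- \frac{1}{35}\right) = - \frac{8}{7} \approx -1.1429$)
$G \left(-20 + 23\right) = - \frac{8 \left(-20 + 23\right)}{7} = \left(- \frac{8}{7}\right) 3 = - \frac{24}{7}$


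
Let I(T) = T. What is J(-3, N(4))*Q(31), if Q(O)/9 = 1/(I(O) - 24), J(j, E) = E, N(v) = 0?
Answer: 0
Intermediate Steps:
Q(O) = 9/(-24 + O) (Q(O) = 9/(O - 24) = 9/(-24 + O))
J(-3, N(4))*Q(31) = 0*(9/(-24 + 31)) = 0*(9/7) = 0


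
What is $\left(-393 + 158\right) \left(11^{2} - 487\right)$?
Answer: $86010$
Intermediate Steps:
$\left(-393 + 158\right) \left(11^{2} - 487\right) = - 235 \left(121 - 487\right) = \left(-235\right) \left(-366\right) = 86010$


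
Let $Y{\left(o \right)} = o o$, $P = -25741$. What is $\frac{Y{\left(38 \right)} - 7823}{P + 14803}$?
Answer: $\frac{6379}{10938} \approx 0.5832$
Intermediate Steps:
$Y{\left(o \right)} = o^{2}$
$\frac{Y{\left(38 \right)} - 7823}{P + 14803} = \frac{38^{2} - 7823}{-25741 + 14803} = \frac{1444 - 7823}{-10938} = \left(-6379\right) \left(- \frac{1}{10938}\right) = \frac{6379}{10938}$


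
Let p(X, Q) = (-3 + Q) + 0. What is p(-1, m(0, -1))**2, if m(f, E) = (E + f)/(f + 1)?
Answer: 16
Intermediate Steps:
m(f, E) = (E + f)/(1 + f)
p(X, Q) = -3 + Q
p(-1, m(0, -1))**2 = (-3 + (-1 + 0)/(1 + 0))**2 = (-3 - 1/1)**2 = (-3 + 1*(-1))**2 = (-3 - 1)**2 = (-4)**2 = 16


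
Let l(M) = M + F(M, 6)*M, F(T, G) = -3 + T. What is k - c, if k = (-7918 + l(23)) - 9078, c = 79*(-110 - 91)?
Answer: -634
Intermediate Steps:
c = -15879 (c = 79*(-201) = -15879)
l(M) = M + M*(-3 + M) (l(M) = M + (-3 + M)*M = M + M*(-3 + M))
k = -16513 (k = (-7918 + 23*(-2 + 23)) - 9078 = (-7918 + 23*21) - 9078 = (-7918 + 483) - 9078 = -7435 - 9078 = -16513)
k - c = -16513 - 1*(-15879) = -16513 + 15879 = -634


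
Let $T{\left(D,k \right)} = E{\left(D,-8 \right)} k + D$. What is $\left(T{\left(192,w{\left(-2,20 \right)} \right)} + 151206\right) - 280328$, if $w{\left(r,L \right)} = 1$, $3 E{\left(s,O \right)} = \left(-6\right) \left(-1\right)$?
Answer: $-128928$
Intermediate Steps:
$E{\left(s,O \right)} = 2$ ($E{\left(s,O \right)} = \frac{\left(-6\right) \left(-1\right)}{3} = \frac{1}{3} \cdot 6 = 2$)
$T{\left(D,k \right)} = D + 2 k$ ($T{\left(D,k \right)} = 2 k + D = D + 2 k$)
$\left(T{\left(192,w{\left(-2,20 \right)} \right)} + 151206\right) - 280328 = \left(\left(192 + 2 \cdot 1\right) + 151206\right) - 280328 = \left(\left(192 + 2\right) + 151206\right) - 280328 = \left(194 + 151206\right) - 280328 = 151400 - 280328 = -128928$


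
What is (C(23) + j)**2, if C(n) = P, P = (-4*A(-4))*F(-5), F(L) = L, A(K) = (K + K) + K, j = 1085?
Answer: 714025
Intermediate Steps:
A(K) = 3*K (A(K) = 2*K + K = 3*K)
P = -240 (P = -12*(-4)*(-5) = -4*(-12)*(-5) = 48*(-5) = -240)
C(n) = -240
(C(23) + j)**2 = (-240 + 1085)**2 = 845**2 = 714025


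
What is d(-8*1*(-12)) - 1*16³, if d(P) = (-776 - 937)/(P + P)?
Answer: -262715/64 ≈ -4104.9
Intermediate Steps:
d(P) = -1713/(2*P) (d(P) = -1713*1/(2*P) = -1713/(2*P))
d(-8*1*(-12)) - 1*16³ = -1713/(2*(-8*1*(-12))) - 1*16³ = -1713/(2*((-8*(-12)))) - 1*4096 = -1713/2/96 - 4096 = -1713/2*1/96 - 4096 = -571/64 - 4096 = -262715/64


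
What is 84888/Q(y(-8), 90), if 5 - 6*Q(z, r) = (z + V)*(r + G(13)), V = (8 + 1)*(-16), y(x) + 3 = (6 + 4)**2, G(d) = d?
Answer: 254664/2423 ≈ 105.10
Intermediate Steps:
y(x) = 97 (y(x) = -3 + (6 + 4)**2 = -3 + 10**2 = -3 + 100 = 97)
V = -144 (V = 9*(-16) = -144)
Q(z, r) = 5/6 - (-144 + z)*(13 + r)/6 (Q(z, r) = 5/6 - (z - 144)*(r + 13)/6 = 5/6 - (-144 + z)*(13 + r)/6)
84888/Q(y(-8), 90) = 84888/(1877/6 + 24*90 - 13/6*97 - 1/6*90*97) = 84888/(1877/6 + 2160 - 1261/6 - 1455) = 84888/(2423/3) = 84888*(3/2423) = 254664/2423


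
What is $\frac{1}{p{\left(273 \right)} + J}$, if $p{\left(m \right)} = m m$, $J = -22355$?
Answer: $\frac{1}{52174} \approx 1.9167 \cdot 10^{-5}$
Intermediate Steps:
$p{\left(m \right)} = m^{2}$
$\frac{1}{p{\left(273 \right)} + J} = \frac{1}{273^{2} - 22355} = \frac{1}{74529 - 22355} = \frac{1}{52174}$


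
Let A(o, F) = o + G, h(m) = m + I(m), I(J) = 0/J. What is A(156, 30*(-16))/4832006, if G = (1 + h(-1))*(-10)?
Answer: 78/2416003 ≈ 3.2285e-5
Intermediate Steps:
I(J) = 0
h(m) = m (h(m) = m + 0 = m)
G = 0 (G = (1 - 1)*(-10) = 0*(-10) = 0)
A(o, F) = o (A(o, F) = o + 0 = o)
A(156, 30*(-16))/4832006 = 156/4832006 = 156*(1/4832006) = 78/2416003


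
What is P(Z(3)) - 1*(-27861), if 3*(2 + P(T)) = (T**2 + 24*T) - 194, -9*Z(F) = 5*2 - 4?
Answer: 750307/27 ≈ 27789.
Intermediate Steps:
Z(F) = -2/3 (Z(F) = -(5*2 - 4)/9 = -(10 - 4)/9 = -1/9*6 = -2/3)
P(T) = -200/3 + 8*T + T**2/3 (P(T) = -2 + ((T**2 + 24*T) - 194)/3 = -2 + (-194 + T**2 + 24*T)/3 = -2 + (-194/3 + 8*T + T**2/3) = -200/3 + 8*T + T**2/3)
P(Z(3)) - 1*(-27861) = (-200/3 + 8*(-2/3) + (-2/3)**2/3) - 1*(-27861) = (-200/3 - 16/3 + (1/3)*(4/9)) + 27861 = (-200/3 - 16/3 + 4/27) + 27861 = -1940/27 + 27861 = 750307/27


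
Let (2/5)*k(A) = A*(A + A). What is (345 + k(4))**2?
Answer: 180625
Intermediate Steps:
k(A) = 5*A**2 (k(A) = 5*(A*(A + A))/2 = 5*(A*(2*A))/2 = 5*(2*A**2)/2 = 5*A**2)
(345 + k(4))**2 = (345 + 5*4**2)**2 = (345 + 5*16)**2 = (345 + 80)**2 = 425**2 = 180625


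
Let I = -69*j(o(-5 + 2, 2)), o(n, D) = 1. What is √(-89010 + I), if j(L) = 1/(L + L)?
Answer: I*√356178/2 ≈ 298.4*I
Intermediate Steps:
j(L) = 1/(2*L)
I = -69/2 (I = -69/(2*1) = -69/2 ≈ -34.500)
√(-89010 + I) = √(-89010 - 69/2) = √(-178089/2) = I*√356178/2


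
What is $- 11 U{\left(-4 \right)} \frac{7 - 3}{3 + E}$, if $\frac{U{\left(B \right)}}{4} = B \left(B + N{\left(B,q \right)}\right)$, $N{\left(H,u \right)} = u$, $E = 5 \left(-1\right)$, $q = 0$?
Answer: $1408$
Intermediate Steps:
$E = -5$
$U{\left(B \right)} = 4 B^{2}$ ($U{\left(B \right)} = 4 B \left(B + 0\right) = 4 B B = 4 B^{2}$)
$- 11 U{\left(-4 \right)} \frac{7 - 3}{3 + E} = - 11 \cdot 4 \left(-4\right)^{2} \frac{7 - 3}{3 - 5} = - 11 \cdot 4 \cdot 16 \frac{4}{-2} = \left(-11\right) 64 \cdot 4 \left(- \frac{1}{2}\right) = \left(-704\right) \left(-2\right) = 1408$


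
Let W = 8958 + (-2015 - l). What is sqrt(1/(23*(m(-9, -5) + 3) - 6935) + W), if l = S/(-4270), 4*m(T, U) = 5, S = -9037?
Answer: sqrt(1931778485766613190)/16682890 ≈ 83.312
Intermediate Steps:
m(T, U) = 5/4 (m(T, U) = (1/4)*5 = 5/4)
l = 1291/610 (l = -9037/(-4270) = -9037*(-1/4270) = 1291/610 ≈ 2.1164)
W = 4233939/610 (W = 8958 + (-2015 - 1*1291/610) = 8958 + (-2015 - 1291/610) = 8958 - 1230441/610 = 4233939/610 ≈ 6940.9)
sqrt(1/(23*(m(-9, -5) + 3) - 6935) + W) = sqrt(1/(23*(5/4 + 3) - 6935) + 4233939/610) = sqrt(1/(23*(17/4) - 6935) + 4233939/610) = sqrt(1/(391/4 - 6935) + 4233939/610) = sqrt(1/(-27349/4) + 4233939/610) = sqrt(-4/27349 + 4233939/610) = sqrt(115793995271/16682890) = sqrt(1931778485766613190)/16682890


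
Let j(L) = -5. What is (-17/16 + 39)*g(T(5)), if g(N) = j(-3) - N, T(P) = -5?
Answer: 0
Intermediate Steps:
g(N) = -5 - N
(-17/16 + 39)*g(T(5)) = (-17/16 + 39)*(-5 - 1*(-5)) = (-17*1/16 + 39)*(-5 + 5) = (-17/16 + 39)*0 = (607/16)*0 = 0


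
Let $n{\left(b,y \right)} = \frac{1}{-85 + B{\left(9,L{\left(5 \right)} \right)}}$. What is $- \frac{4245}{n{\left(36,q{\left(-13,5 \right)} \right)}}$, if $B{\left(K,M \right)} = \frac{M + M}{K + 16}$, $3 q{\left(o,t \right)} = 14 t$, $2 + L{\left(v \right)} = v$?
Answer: $\frac{1799031}{5} \approx 3.5981 \cdot 10^{5}$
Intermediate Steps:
$L{\left(v \right)} = -2 + v$
$q{\left(o,t \right)} = \frac{14 t}{3}$
$B{\left(K,M \right)} = \frac{2 M}{16 + K}$
$n{\left(b,y \right)} = - \frac{25}{2119}$ ($n{\left(b,y \right)} = \frac{1}{-85 + \frac{2 \left(-2 + 5\right)}{16 + 9}} = \frac{1}{-85 + 2 \cdot 3 \cdot \frac{1}{25}} = \frac{1}{-85 + \frac{6}{25}} = \frac{1}{- \frac{2119}{25}} = - \frac{25}{2119}$)
$- \frac{4245}{n{\left(36,q{\left(-13,5 \right)} \right)}} = - \frac{4245}{- \frac{25}{2119}} = \left(-4245\right) \left(- \frac{2119}{25}\right) = \frac{1799031}{5}$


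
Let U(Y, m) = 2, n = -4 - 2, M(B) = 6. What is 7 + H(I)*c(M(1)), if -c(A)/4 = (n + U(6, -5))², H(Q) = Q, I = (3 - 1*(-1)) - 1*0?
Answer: -249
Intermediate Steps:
n = -6
I = 4 (I = (3 + 1) + 0 = 4 + 0 = 4)
c(A) = -64 (c(A) = -4*(-6 + 2)² = -4*(-4)² = -4*16 = -64)
7 + H(I)*c(M(1)) = 7 + 4*(-64) = 7 - 256 = -249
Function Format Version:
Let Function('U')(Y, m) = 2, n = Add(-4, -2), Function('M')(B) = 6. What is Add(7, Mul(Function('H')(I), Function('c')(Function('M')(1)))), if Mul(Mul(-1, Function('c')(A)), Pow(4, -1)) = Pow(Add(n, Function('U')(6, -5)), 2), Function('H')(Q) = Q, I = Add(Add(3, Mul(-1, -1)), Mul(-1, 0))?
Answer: -249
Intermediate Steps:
n = -6
I = 4 (I = Add(Add(3, 1), 0) = Add(4, 0) = 4)
Function('c')(A) = -64 (Function('c')(A) = Mul(-4, Pow(Add(-6, 2), 2)) = Mul(-4, Pow(-4, 2)) = Mul(-4, 16) = -64)
Add(7, Mul(Function('H')(I), Function('c')(Function('M')(1)))) = Add(7, Mul(4, -64)) = Add(7, -256) = -249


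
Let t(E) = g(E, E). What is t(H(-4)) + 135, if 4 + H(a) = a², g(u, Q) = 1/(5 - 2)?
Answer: 406/3 ≈ 135.33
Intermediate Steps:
g(u, Q) = ⅓ (g(u, Q) = 1/3 = ⅓)
H(a) = -4 + a²
t(E) = ⅓
t(H(-4)) + 135 = ⅓ + 135 = 406/3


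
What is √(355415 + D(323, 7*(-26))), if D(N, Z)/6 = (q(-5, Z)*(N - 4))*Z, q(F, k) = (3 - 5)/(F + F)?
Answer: √7143635/5 ≈ 534.55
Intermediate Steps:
q(F, k) = -1/F (q(F, k) = -2*1/(2*F) = -1/F)
D(N, Z) = 6*Z*(-⅘ + N/5) (D(N, Z) = 6*(((-1/(-5))*(N - 4))*Z) = 6*(((-1*(-⅕))*(-4 + N))*Z) = 6*(((-4 + N)/5)*Z) = 6*((-⅘ + N/5)*Z) = 6*(Z*(-⅘ + N/5)) = 6*Z*(-⅘ + N/5))
√(355415 + D(323, 7*(-26))) = √(355415 + 6*(7*(-26))*(-4 + 323)/5) = √(355415 + (6/5)*(-182)*319) = √(355415 - 348348/5) = √(1428727/5) = √7143635/5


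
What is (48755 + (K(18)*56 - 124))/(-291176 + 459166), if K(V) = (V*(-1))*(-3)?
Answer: 10331/33598 ≈ 0.30749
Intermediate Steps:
K(V) = 3*V (K(V) = -V*(-3) = 3*V)
(48755 + (K(18)*56 - 124))/(-291176 + 459166) = (48755 + ((3*18)*56 - 124))/(-291176 + 459166) = (48755 + (54*56 - 124))/167990 = (48755 + (3024 - 124))*(1/167990) = (48755 + 2900)*(1/167990) = 51655*(1/167990) = 10331/33598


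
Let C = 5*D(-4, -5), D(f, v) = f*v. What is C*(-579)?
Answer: -57900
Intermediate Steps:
C = 100 (C = 5*(-4*(-5)) = 5*20 = 100)
C*(-579) = 100*(-579) = -57900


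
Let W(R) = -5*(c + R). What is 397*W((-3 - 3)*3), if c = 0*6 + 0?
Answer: 35730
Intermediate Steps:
c = 0 (c = 0 + 0 = 0)
W(R) = -5*R (W(R) = -5*(0 + R) = -5*R)
397*W((-3 - 3)*3) = 397*(-5*(-3 - 3)*3) = 397*(-(-30)*3) = 397*(-5*(-18)) = 397*90 = 35730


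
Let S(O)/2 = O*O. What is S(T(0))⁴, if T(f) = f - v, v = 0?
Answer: 0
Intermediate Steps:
T(f) = f (T(f) = f - 1*0 = f + 0 = f)
S(O) = 2*O² (S(O) = 2*(O*O) = 2*O²)
S(T(0))⁴ = (2*0²)⁴ = (2*0)⁴ = 0⁴ = 0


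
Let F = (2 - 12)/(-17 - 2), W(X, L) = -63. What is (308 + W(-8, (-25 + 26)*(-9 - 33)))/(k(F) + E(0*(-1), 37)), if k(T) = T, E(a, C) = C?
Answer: 4655/713 ≈ 6.5287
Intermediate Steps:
F = 10/19 (F = -10/(-19) = -10*(-1/19) = 10/19 ≈ 0.52632)
(308 + W(-8, (-25 + 26)*(-9 - 33)))/(k(F) + E(0*(-1), 37)) = (308 - 63)/(10/19 + 37) = 245/(713/19) = 245*(19/713) = 4655/713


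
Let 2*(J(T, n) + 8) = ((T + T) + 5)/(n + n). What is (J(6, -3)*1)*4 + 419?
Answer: 1144/3 ≈ 381.33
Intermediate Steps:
J(T, n) = -8 + (5 + 2*T)/(4*n) (J(T, n) = -8 + (((T + T) + 5)/(n + n))/2 = -8 + ((2*T + 5)/((2*n)))/2 = -8 + ((5 + 2*T)*(1/(2*n)))/2 = -8 + ((5 + 2*T)/(2*n))/2 = -8 + (5 + 2*T)/(4*n))
(J(6, -3)*1)*4 + 419 = (((¼)*(5 - 32*(-3) + 2*6)/(-3))*1)*4 + 419 = (((¼)*(-⅓)*(5 + 96 + 12))*1)*4 + 419 = (((¼)*(-⅓)*113)*1)*4 + 419 = -113/12*1*4 + 419 = -113/12*4 + 419 = -113/3 + 419 = 1144/3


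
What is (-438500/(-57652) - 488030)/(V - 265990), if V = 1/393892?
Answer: 923527949266460/503356407889209 ≈ 1.8347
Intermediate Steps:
V = 1/393892 ≈ 2.5388e-6
(-438500/(-57652) - 488030)/(V - 265990) = (-438500/(-57652) - 488030)/(1/393892 - 265990) = (-438500*(-1/57652) - 488030)/(-104771333079/393892) = (109625/14413 - 488030)*(-393892/104771333079) = -7033866765/14413*(-393892/104771333079) = 923527949266460/503356407889209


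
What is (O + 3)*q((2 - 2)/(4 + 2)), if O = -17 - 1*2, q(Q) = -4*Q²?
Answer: 0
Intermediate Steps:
O = -19 (O = -17 - 2 = -19)
(O + 3)*q((2 - 2)/(4 + 2)) = (-19 + 3)*(-4*(2 - 2)²/(4 + 2)²) = -(-64)*(0/6)² = -(-64)*(0*(⅙))² = -(-64)*0² = -(-64)*0 = -16*0 = 0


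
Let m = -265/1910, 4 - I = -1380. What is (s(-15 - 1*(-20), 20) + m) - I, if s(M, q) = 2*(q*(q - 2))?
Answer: -253701/382 ≈ -664.14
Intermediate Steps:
I = 1384 (I = 4 - 1*(-1380) = 4 + 1380 = 1384)
m = -53/382 (m = -265*1/1910 = -53/382 ≈ -0.13874)
s(M, q) = 2*q*(-2 + q) (s(M, q) = 2*(q*(-2 + q)) = 2*q*(-2 + q))
(s(-15 - 1*(-20), 20) + m) - I = (2*20*(-2 + 20) - 53/382) - 1*1384 = (2*20*18 - 53/382) - 1384 = (720 - 53/382) - 1384 = 274987/382 - 1384 = -253701/382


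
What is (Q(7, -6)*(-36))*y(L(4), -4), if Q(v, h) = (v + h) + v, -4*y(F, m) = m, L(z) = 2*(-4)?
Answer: -288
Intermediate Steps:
L(z) = -8
y(F, m) = -m/4
Q(v, h) = h + 2*v (Q(v, h) = (h + v) + v = h + 2*v)
(Q(7, -6)*(-36))*y(L(4), -4) = ((-6 + 2*7)*(-36))*(-1/4*(-4)) = ((-6 + 14)*(-36))*1 = (8*(-36))*1 = -288*1 = -288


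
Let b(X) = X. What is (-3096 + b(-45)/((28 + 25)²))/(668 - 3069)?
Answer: 1242387/963487 ≈ 1.2895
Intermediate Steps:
(-3096 + b(-45)/((28 + 25)²))/(668 - 3069) = (-3096 - 45/(28 + 25)²)/(668 - 3069) = (-3096 - 45/(53²))/(-2401) = (-3096 - 45/2809)*(-1/2401) = -8696709/2809*(-1/2401) = 1242387/963487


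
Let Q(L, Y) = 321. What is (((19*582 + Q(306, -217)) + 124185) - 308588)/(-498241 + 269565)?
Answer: 43256/57169 ≈ 0.75663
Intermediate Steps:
(((19*582 + Q(306, -217)) + 124185) - 308588)/(-498241 + 269565) = (((19*582 + 321) + 124185) - 308588)/(-498241 + 269565) = (((11058 + 321) + 124185) - 308588)/(-228676) = ((11379 + 124185) - 308588)*(-1/228676) = (135564 - 308588)*(-1/228676) = -173024*(-1/228676) = 43256/57169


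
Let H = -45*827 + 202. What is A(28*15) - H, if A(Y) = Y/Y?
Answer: 37014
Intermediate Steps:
A(Y) = 1
H = -37013 (H = -37215 + 202 = -37013)
A(28*15) - H = 1 - 1*(-37013) = 1 + 37013 = 37014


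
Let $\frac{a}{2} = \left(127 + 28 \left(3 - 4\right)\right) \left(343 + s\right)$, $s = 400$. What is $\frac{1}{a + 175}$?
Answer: $\frac{1}{147289} \approx 6.7894 \cdot 10^{-6}$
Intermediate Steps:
$a = 147114$ ($a = 2 \left(127 + 28 \left(3 - 4\right)\right) \left(343 + 400\right) = 2 \left(127 + 28 \left(-1\right)\right) 743 = 2 \left(127 - 28\right) 743 = 2 \cdot 99 \cdot 743 = 2 \cdot 73557 = 147114$)
$\frac{1}{a + 175} = \frac{1}{147114 + 175} = \frac{1}{147289}$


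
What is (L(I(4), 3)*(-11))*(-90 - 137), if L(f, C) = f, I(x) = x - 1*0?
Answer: 9988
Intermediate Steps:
I(x) = x (I(x) = x + 0 = x)
(L(I(4), 3)*(-11))*(-90 - 137) = (4*(-11))*(-90 - 137) = -44*(-227) = 9988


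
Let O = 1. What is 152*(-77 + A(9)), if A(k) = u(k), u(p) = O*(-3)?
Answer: -12160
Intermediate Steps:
u(p) = -3 (u(p) = 1*(-3) = -3)
A(k) = -3
152*(-77 + A(9)) = 152*(-77 - 3) = 152*(-80) = -12160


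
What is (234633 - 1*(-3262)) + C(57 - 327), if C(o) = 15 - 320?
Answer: 237590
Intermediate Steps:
C(o) = -305
(234633 - 1*(-3262)) + C(57 - 327) = (234633 - 1*(-3262)) - 305 = (234633 + 3262) - 305 = 237895 - 305 = 237590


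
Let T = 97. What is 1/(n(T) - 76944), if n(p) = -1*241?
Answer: -1/77185 ≈ -1.2956e-5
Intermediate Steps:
n(p) = -241
1/(n(T) - 76944) = 1/(-241 - 76944) = 1/(-77185) = -1/77185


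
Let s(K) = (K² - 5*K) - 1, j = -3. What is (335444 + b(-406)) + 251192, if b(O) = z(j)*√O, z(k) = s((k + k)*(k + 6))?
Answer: 586636 + 413*I*√406 ≈ 5.8664e+5 + 8321.7*I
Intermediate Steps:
s(K) = -1 + K² - 5*K
z(k) = -1 - 10*k*(6 + k) + 4*k²*(6 + k)² (z(k) = -1 + ((k + k)*(k + 6))² - 5*(k + k)*(k + 6) = -1 + ((2*k)*(6 + k))² - 5*2*k*(6 + k) = -1 + (2*k*(6 + k))² - 10*k*(6 + k) = -1 + 4*k²*(6 + k)² - 10*k*(6 + k) = -1 - 10*k*(6 + k) + 4*k²*(6 + k)²)
b(O) = 413*√O (b(O) = (-1 - 10*(-3)*(6 - 3) + 4*(-3)²*(6 - 3)²)*√O = (-1 - 10*(-3)*3 + 4*9*3²)*√O = (-1 + 90 + 4*9*9)*√O = (-1 + 90 + 324)*√O = 413*√O)
(335444 + b(-406)) + 251192 = (335444 + 413*√(-406)) + 251192 = (335444 + 413*(I*√406)) + 251192 = (335444 + 413*I*√406) + 251192 = 586636 + 413*I*√406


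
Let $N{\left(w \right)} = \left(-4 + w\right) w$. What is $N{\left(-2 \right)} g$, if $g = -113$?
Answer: $-1356$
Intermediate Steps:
$N{\left(w \right)} = w \left(-4 + w\right)$
$N{\left(-2 \right)} g = - 2 \left(-4 - 2\right) \left(-113\right) = \left(-2\right) \left(-6\right) \left(-113\right) = 12 \left(-113\right) = -1356$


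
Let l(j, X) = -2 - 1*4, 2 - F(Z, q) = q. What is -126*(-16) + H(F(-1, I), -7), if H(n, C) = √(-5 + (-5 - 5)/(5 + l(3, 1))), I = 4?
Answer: 2016 + √5 ≈ 2018.2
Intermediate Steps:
F(Z, q) = 2 - q
l(j, X) = -6 (l(j, X) = -2 - 4 = -6)
H(n, C) = √5 (H(n, C) = √(-5 + (-5 - 5)/(5 - 6)) = √(-5 - 10/(-1)) = √(-5 - 10*(-1)) = √(-5 + 10) = √5)
-126*(-16) + H(F(-1, I), -7) = -126*(-16) + √5 = 2016 + √5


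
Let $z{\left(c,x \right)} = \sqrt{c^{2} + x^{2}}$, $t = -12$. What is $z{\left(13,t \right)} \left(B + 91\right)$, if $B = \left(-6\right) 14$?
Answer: $7 \sqrt{313} \approx 123.84$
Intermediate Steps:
$B = -84$
$z{\left(13,t \right)} \left(B + 91\right) = \sqrt{13^{2} + \left(-12\right)^{2}} \left(-84 + 91\right) = \sqrt{169 + 144} \cdot 7 = \sqrt{313} \cdot 7 = 7 \sqrt{313}$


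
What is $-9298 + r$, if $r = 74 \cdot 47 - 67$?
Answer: $-5887$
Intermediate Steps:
$r = 3411$ ($r = 3478 - 67 = 3411$)
$-9298 + r = -9298 + 3411 = -5887$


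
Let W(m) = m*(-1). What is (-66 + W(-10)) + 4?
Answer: -52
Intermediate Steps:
W(m) = -m
(-66 + W(-10)) + 4 = (-66 - 1*(-10)) + 4 = (-66 + 10) + 4 = -56 + 4 = -52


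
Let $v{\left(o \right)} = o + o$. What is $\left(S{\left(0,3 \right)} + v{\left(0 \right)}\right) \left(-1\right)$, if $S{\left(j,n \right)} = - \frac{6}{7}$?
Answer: $\frac{6}{7} \approx 0.85714$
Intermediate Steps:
$S{\left(j,n \right)} = - \frac{6}{7}$ ($S{\left(j,n \right)} = \left(-6\right) \frac{1}{7} = - \frac{6}{7}$)
$v{\left(o \right)} = 2 o$
$\left(S{\left(0,3 \right)} + v{\left(0 \right)}\right) \left(-1\right) = \left(- \frac{6}{7} + 2 \cdot 0\right) \left(-1\right) = \left(- \frac{6}{7} + 0\right) \left(-1\right) = \left(- \frac{6}{7}\right) \left(-1\right) = \frac{6}{7}$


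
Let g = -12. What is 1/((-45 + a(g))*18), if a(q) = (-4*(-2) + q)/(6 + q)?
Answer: -1/798 ≈ -0.0012531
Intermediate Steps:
g = -12 (g = -2*6 = -12)
a(q) = (8 + q)/(6 + q)
1/((-45 + a(g))*18) = 1/((-45 + (8 - 12)/(6 - 12))*18) = 1/((-45 - 4/(-6))*18) = 1/((-45 - ⅙*(-4))*18) = 1/((-45 + ⅔)*18) = 1/(-133/3*18) = 1/(-798) = -1/798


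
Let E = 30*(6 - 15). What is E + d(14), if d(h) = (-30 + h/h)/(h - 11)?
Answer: -839/3 ≈ -279.67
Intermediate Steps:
d(h) = -29/(-11 + h) (d(h) = (-30 + 1)/(-11 + h) = -29/(-11 + h))
E = -270 (E = 30*(-9) = -270)
E + d(14) = -270 - 29/(-11 + 14) = -270 - 29/3 = -839/3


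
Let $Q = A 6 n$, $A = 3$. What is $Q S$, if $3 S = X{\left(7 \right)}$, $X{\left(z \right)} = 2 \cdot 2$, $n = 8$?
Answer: $192$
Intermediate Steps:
$X{\left(z \right)} = 4$
$Q = 144$ ($Q = 3 \cdot 6 \cdot 8 = 18 \cdot 8 = 144$)
$S = \frac{4}{3}$ ($S = \frac{1}{3} \cdot 4 = \frac{4}{3} \approx 1.3333$)
$Q S = 144 \cdot \frac{4}{3} = 192$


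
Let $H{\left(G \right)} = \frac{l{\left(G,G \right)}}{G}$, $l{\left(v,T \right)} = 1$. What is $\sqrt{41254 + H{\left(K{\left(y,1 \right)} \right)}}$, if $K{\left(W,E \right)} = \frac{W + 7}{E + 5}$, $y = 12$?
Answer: $\frac{2 \sqrt{3723202}}{19} \approx 203.11$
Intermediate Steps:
$K{\left(W,E \right)} = \frac{7 + W}{5 + E}$
$H{\left(G \right)} = \frac{1}{G}$ ($H{\left(G \right)} = 1 \frac{1}{G} = \frac{1}{G}$)
$\sqrt{41254 + H{\left(K{\left(y,1 \right)} \right)}} = \sqrt{41254 + \frac{1}{\frac{1}{5 + 1} \left(7 + 12\right)}} = \sqrt{41254 + \frac{1}{\frac{1}{6} \cdot 19}} = \sqrt{41254 + \frac{1}{\frac{19}{6}}} = \sqrt{41254 + \frac{6}{19}} = \sqrt{\frac{783832}{19}} = \frac{2 \sqrt{3723202}}{19}$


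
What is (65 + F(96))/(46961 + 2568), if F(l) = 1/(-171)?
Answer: 11114/8469459 ≈ 0.0013122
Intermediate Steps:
F(l) = -1/171
(65 + F(96))/(46961 + 2568) = (65 - 1/171)/(46961 + 2568) = (11114/171)/49529 = (11114/171)*(1/49529) = 11114/8469459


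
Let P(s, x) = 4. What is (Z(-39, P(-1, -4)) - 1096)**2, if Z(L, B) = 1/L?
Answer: 1827135025/1521 ≈ 1.2013e+6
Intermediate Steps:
(Z(-39, P(-1, -4)) - 1096)**2 = (1/(-39) - 1096)**2 = (-1/39 - 1096)**2 = (-42745/39)**2 = 1827135025/1521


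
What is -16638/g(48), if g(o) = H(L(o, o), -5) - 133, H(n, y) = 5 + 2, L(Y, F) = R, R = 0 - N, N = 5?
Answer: 2773/21 ≈ 132.05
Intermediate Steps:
R = -5 (R = 0 - 1*5 = 0 - 5 = -5)
L(Y, F) = -5
H(n, y) = 7
g(o) = -126 (g(o) = 7 - 133 = -126)
-16638/g(48) = -16638/(-126) = -16638*(-1/126) = 2773/21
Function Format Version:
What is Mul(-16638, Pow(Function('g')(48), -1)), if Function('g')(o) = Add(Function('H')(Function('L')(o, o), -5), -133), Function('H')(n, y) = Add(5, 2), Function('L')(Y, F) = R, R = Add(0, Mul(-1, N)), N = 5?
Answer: Rational(2773, 21) ≈ 132.05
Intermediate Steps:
R = -5 (R = Add(0, Mul(-1, 5)) = Add(0, -5) = -5)
Function('L')(Y, F) = -5
Function('H')(n, y) = 7
Function('g')(o) = -126 (Function('g')(o) = Add(7, -133) = -126)
Mul(-16638, Pow(Function('g')(48), -1)) = Mul(-16638, Pow(-126, -1)) = Mul(-16638, Rational(-1, 126)) = Rational(2773, 21)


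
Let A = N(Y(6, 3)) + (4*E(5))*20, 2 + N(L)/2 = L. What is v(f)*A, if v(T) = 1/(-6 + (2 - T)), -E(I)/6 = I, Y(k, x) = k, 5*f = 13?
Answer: 11960/33 ≈ 362.42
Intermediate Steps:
f = 13/5 (f = (1/5)*13 = 13/5 ≈ 2.6000)
N(L) = -4 + 2*L
E(I) = -6*I
v(T) = 1/(-4 - T)
A = -2392 (A = (-4 + 2*6) + (4*(-6*5))*20 = (-4 + 12) + (4*(-30))*20 = 8 - 120*20 = 8 - 2400 = -2392)
v(f)*A = -1/(4 + 13/5)*(-2392) = -1/33/5*(-2392) = -1*5/33*(-2392) = -5/33*(-2392) = 11960/33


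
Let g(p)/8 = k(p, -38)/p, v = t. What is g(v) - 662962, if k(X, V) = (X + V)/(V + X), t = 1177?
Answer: -780306266/1177 ≈ -6.6296e+5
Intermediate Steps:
v = 1177
k(X, V) = 1 (k(X, V) = (V + X)/(V + X) = 1)
g(p) = 8/p (g(p) = 8*(1/p) = 8/p)
g(v) - 662962 = 8/1177 - 662962 = -780306266/1177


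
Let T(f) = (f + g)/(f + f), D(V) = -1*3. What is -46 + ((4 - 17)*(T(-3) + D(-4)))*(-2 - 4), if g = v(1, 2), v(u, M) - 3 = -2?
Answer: -254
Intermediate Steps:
v(u, M) = 1 (v(u, M) = 3 - 2 = 1)
g = 1
D(V) = -3
T(f) = (1 + f)/(2*f) (T(f) = (f + 1)/(f + f) = (1 + f)/((2*f)) = (1 + f)*(1/(2*f)) = (1 + f)/(2*f))
-46 + ((4 - 17)*(T(-3) + D(-4)))*(-2 - 4) = -46 + ((4 - 17)*((½)*(1 - 3)/(-3) - 3))*(-2 - 4) = -46 - 13*((½)*(-⅓)*(-2) - 3)*(-6) = -46 - 13*(⅓ - 3)*(-6) = -46 - 13*(-8/3)*(-6) = -46 + (104/3)*(-6) = -46 - 208 = -254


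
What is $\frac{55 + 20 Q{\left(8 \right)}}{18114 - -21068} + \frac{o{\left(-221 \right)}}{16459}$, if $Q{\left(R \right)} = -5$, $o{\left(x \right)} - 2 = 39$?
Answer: $\frac{865807}{644896538} \approx 0.0013426$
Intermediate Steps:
$o{\left(x \right)} = 41$ ($o{\left(x \right)} = 2 + 39 = 41$)
$\frac{55 + 20 Q{\left(8 \right)}}{18114 - -21068} + \frac{o{\left(-221 \right)}}{16459} = \frac{55 + 20 \left(-5\right)}{18114 - -21068} + \frac{41}{16459} = \frac{55 - 100}{18114 + 21068} + 41 \cdot \frac{1}{16459} = - \frac{45}{39182} + \frac{41}{16459} = \frac{865807}{644896538}$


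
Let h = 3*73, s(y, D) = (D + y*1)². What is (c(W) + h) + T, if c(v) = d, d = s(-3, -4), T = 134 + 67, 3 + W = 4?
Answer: 469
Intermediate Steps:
W = 1 (W = -3 + 4 = 1)
s(y, D) = (D + y)²
T = 201
h = 219
d = 49 (d = (-4 - 3)² = (-7)² = 49)
c(v) = 49
(c(W) + h) + T = (49 + 219) + 201 = 268 + 201 = 469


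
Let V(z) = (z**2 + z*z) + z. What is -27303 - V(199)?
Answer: -106704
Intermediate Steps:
V(z) = z + 2*z**2 (V(z) = (z**2 + z**2) + z = 2*z**2 + z = z + 2*z**2)
-27303 - V(199) = -27303 - 199*(1 + 2*199) = -27303 - 199*(1 + 398) = -27303 - 199*399 = -27303 - 1*79401 = -27303 - 79401 = -106704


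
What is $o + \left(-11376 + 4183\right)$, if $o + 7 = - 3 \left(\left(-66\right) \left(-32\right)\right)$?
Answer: $-13536$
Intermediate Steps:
$o = -6343$ ($o = -7 - 3 \left(\left(-66\right) \left(-32\right)\right) = -7 - 6336 = -6343$)
$o + \left(-11376 + 4183\right) = -6343 + \left(-11376 + 4183\right) = -6343 - 7193 = -13536$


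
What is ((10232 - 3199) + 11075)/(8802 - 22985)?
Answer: -18108/14183 ≈ -1.2767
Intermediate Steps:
((10232 - 3199) + 11075)/(8802 - 22985) = (7033 + 11075)/(-14183) = 18108*(-1/14183) = -18108/14183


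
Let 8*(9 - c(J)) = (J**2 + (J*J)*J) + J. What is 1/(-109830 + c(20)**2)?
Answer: 4/3916249 ≈ 1.0214e-6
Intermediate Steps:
c(J) = 9 - J/8 - J**2/8 - J**3/8 (c(J) = 9 - ((J**2 + (J*J)*J) + J)/8 = 9 - ((J**2 + J**2*J) + J)/8 = 9 - ((J**2 + J**3) + J)/8 = 9 - (J + J**2 + J**3)/8 = 9 + (-J/8 - J**2/8 - J**3/8) = 9 - J/8 - J**2/8 - J**3/8)
1/(-109830 + c(20)**2) = 1/(-109830 + (9 - 1/8*20 - 1/8*20**2 - 1/8*20**3)**2) = 1/(-109830 + (9 - 5/2 - 1/8*400 - 1/8*8000)**2) = 1/(-109830 + (9 - 5/2 - 50 - 1000)**2) = 1/(-109830 + (-2087/2)**2) = 1/(-109830 + 4355569/4) = 1/(3916249/4) = 4/3916249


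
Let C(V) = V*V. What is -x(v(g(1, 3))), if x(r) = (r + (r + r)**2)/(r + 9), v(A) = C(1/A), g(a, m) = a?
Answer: -1/2 ≈ -0.50000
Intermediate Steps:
C(V) = V**2
v(A) = A**(-2) (v(A) = (1/A)**2 = A**(-2))
x(r) = (r + 4*r**2)/(9 + r) (x(r) = (r + (2*r)**2)/(9 + r) = (r + 4*r**2)/(9 + r))
-x(v(g(1, 3))) = -(1 + 4/1**2)/(1**2*(9 + 1**(-2))) = -(1 + 4*1)/(9 + 1) = -(1 + 4)/10 = -5/10 = -1*1/2 = -1/2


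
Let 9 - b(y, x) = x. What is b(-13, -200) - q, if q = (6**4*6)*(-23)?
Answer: 179057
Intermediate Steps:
b(y, x) = 9 - x
q = -178848 (q = (1296*6)*(-23) = 7776*(-23) = -178848)
b(-13, -200) - q = (9 - 1*(-200)) - 1*(-178848) = (9 + 200) + 178848 = 209 + 178848 = 179057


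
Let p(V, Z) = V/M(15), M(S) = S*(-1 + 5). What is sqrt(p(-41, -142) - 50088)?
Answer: I*sqrt(45079815)/30 ≈ 223.8*I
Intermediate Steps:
M(S) = 4*S (M(S) = S*4 = 4*S)
p(V, Z) = V/60 (p(V, Z) = V/((4*15)) = V/60)
sqrt(p(-41, -142) - 50088) = sqrt((1/60)*(-41) - 50088) = sqrt(-41/60 - 50088) = sqrt(-3005321/60) = I*sqrt(45079815)/30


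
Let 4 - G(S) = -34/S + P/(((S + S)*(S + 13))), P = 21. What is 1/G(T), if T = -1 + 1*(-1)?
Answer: -44/551 ≈ -0.079855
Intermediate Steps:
T = -2 (T = -1 - 1 = -2)
G(S) = 4 + 34/S - 21/(2*S*(13 + S)) (G(S) = 4 - (-34/S + 21/(((S + S)*(S + 13)))) = 4 - (-34/S + 21/(((2*S)*(13 + S)))) = 4 - (-34/S + 21/((2*S*(13 + S)))) = 4 - (-34/S + 21*(1/(2*S*(13 + S)))) = 4 - (-34/S + 21/(2*S*(13 + S))) = 4 + (34/S - 21/(2*S*(13 + S))) = 4 + 34/S - 21/(2*S*(13 + S)))
1/G(T) = 1/((1/2)*(863 + 8*(-2)**2 + 172*(-2))/(-2*(13 - 2))) = 1/((1/2)*(-1/2)*(863 + 8*4 - 344)/11) = 1/((1/2)*(-1/2)*(1/11)*(863 + 32 - 344)) = 1/((1/2)*(-1/2)*(1/11)*551) = 1/(-551/44) = -44/551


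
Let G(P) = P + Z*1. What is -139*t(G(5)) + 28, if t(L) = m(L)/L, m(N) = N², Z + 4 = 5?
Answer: -806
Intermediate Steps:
Z = 1 (Z = -4 + 5 = 1)
G(P) = 1 + P (G(P) = P + 1*1 = P + 1 = 1 + P)
t(L) = L (t(L) = L²/L = L)
-139*t(G(5)) + 28 = -139*(1 + 5) + 28 = -139*6 + 28 = -834 + 28 = -806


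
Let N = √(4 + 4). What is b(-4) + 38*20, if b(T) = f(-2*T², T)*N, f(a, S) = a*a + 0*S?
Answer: 760 + 2048*√2 ≈ 3656.3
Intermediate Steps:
f(a, S) = a² (f(a, S) = a² + 0 = a²)
N = 2*√2 (N = √8 = 2*√2 ≈ 2.8284)
b(T) = 8*√2*T⁴ (b(T) = (-2*T²)²*(2*√2) = (4*T⁴)*(2*√2) = 8*√2*T⁴)
b(-4) + 38*20 = 8*√2*(-4)⁴ + 38*20 = 8*√2*256 + 760 = 2048*√2 + 760 = 760 + 2048*√2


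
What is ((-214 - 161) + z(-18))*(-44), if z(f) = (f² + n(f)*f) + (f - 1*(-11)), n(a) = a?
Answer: -11704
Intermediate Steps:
z(f) = 11 + f + 2*f² (z(f) = (f² + f*f) + (f - 1*(-11)) = (f² + f²) + (f + 11) = 2*f² + (11 + f) = 11 + f + 2*f²)
((-214 - 161) + z(-18))*(-44) = ((-214 - 161) + (11 - 18 + 2*(-18)²))*(-44) = (-375 + (11 - 18 + 2*324))*(-44) = (-375 + (11 - 18 + 648))*(-44) = (-375 + 641)*(-44) = 266*(-44) = -11704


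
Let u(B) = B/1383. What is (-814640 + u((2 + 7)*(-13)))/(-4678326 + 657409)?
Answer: 375549079/1853642737 ≈ 0.20260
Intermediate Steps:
u(B) = B/1383 (u(B) = B*(1/1383) = B/1383)
(-814640 + u((2 + 7)*(-13)))/(-4678326 + 657409) = (-814640 + ((2 + 7)*(-13))/1383)/(-4678326 + 657409) = (-814640 + (9*(-13))/1383)/(-4020917) = (-814640 + (1/1383)*(-117))*(-1/4020917) = (-814640 - 39/461)*(-1/4020917) = -375549079/461*(-1/4020917) = 375549079/1853642737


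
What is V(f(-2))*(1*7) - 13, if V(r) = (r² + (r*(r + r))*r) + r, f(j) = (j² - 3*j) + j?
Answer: 7659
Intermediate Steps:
f(j) = j² - 2*j
V(r) = r + r² + 2*r³ (V(r) = (r² + (r*(2*r))*r) + r = (r² + (2*r²)*r) + r = (r² + 2*r³) + r = r + r² + 2*r³)
V(f(-2))*(1*7) - 13 = ((-2*(-2 - 2))*(1 - 2*(-2 - 2) + 2*(-2*(-2 - 2))²))*(1*7) - 13 = ((-2*(-4))*(1 - 2*(-4) + 2*(-2*(-4))²))*7 - 13 = (8*(1 + 8 + 2*8²))*7 - 13 = (8*(1 + 8 + 2*64))*7 - 13 = (8*(1 + 8 + 128))*7 - 13 = (8*137)*7 - 13 = 1096*7 - 13 = 7672 - 13 = 7659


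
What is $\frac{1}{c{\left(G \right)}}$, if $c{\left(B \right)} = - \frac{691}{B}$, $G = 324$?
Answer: $- \frac{324}{691} \approx -0.46889$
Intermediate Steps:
$\frac{1}{c{\left(G \right)}} = \frac{1}{\left(-691\right) \frac{1}{324}} = \frac{1}{- \frac{691}{324}} = - \frac{324}{691}$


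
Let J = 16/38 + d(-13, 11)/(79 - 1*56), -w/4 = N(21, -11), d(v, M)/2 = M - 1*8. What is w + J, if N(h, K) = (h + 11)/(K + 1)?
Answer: 29458/2185 ≈ 13.482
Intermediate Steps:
N(h, K) = (11 + h)/(1 + K)
d(v, M) = -16 + 2*M (d(v, M) = 2*(M - 1*8) = 2*(M - 8) = 2*(-8 + M) = -16 + 2*M)
w = 64/5 (w = -4*(11 + 21)/(1 - 11) = -4*32/(-10) = -(-2)*32/5 = -4*(-16/5) = 64/5 ≈ 12.800)
J = 298/437 (J = 16/38 + (-16 + 2*11)/(79 - 1*56) = 16*(1/38) + (-16 + 22)/(79 - 56) = 8/19 + 6/23 = 298/437 ≈ 0.68192)
w + J = 64/5 + 298/437 = 29458/2185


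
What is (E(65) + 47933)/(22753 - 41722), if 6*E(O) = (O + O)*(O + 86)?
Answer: -153614/56907 ≈ -2.6994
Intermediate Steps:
E(O) = O*(86 + O)/3 (E(O) = ((O + O)*(O + 86))/6 = ((2*O)*(86 + O))/6 = (2*O*(86 + O))/6 = O*(86 + O)/3)
(E(65) + 47933)/(22753 - 41722) = ((1/3)*65*(86 + 65) + 47933)/(22753 - 41722) = ((1/3)*65*151 + 47933)/(-18969) = (9815/3 + 47933)*(-1/18969) = (153614/3)*(-1/18969) = -153614/56907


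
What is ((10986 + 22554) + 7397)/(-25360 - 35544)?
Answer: -40937/60904 ≈ -0.67216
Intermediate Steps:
((10986 + 22554) + 7397)/(-25360 - 35544) = (33540 + 7397)/(-60904) = 40937*(-1/60904) = -40937/60904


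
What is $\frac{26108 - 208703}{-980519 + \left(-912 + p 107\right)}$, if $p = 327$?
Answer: $\frac{26085}{135206} \approx 0.19293$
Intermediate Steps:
$\frac{26108 - 208703}{-980519 + \left(-912 + p 107\right)} = \frac{26108 - 208703}{-980519 + \left(-912 + 327 \cdot 107\right)} = - \frac{182595}{-980519 + \left(-912 + 34989\right)} = - \frac{182595}{-980519 + 34077} = - \frac{182595}{-946442} = \left(-182595\right) \left(- \frac{1}{946442}\right) = \frac{26085}{135206}$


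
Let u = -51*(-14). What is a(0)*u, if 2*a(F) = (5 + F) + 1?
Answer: 2142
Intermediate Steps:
a(F) = 3 + F/2 (a(F) = ((5 + F) + 1)/2 = (6 + F)/2 = 3 + F/2)
u = 714
a(0)*u = (3 + (½)*0)*714 = (3 + 0)*714 = 3*714 = 2142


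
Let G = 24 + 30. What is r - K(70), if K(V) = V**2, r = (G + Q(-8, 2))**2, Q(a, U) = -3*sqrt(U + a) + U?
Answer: -1818 - 336*I*sqrt(6) ≈ -1818.0 - 823.03*I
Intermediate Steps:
Q(a, U) = U - 3*sqrt(U + a)
G = 54
r = (56 - 3*I*sqrt(6))**2 (r = (54 + (2 - 3*sqrt(2 - 8)))**2 = (54 + (2 - 3*I*sqrt(6)))**2 = (56 - 3*I*sqrt(6))**2 ≈ 3082.0 - 823.03*I)
r - K(70) = (3082 - 336*I*sqrt(6)) - 1*70**2 = (3082 - 336*I*sqrt(6)) - 1*4900 = (3082 - 336*I*sqrt(6)) - 4900 = -1818 - 336*I*sqrt(6)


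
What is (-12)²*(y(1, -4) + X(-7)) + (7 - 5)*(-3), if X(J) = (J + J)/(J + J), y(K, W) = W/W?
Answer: 282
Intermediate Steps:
y(K, W) = 1
X(J) = 1 (X(J) = (2*J)/((2*J)) = (2*J)*(1/(2*J)) = 1)
(-12)²*(y(1, -4) + X(-7)) + (7 - 5)*(-3) = (-12)²*(1 + 1) + (7 - 5)*(-3) = 144*2 + 2*(-3) = 288 - 6 = 282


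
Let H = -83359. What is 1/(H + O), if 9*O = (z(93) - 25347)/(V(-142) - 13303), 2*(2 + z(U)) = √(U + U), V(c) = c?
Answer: -2441113836236460/203488296892705117739 + 121005*√186/203488296892705117739 ≈ -1.1996e-5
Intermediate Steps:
z(U) = -2 + √2*√U/2 (z(U) = -2 + √(U + U)/2 = -2 + √(2*U)/2 = -2 + (√2*√U)/2 = -2 + √2*√U/2)
O = 25349/121005 - √186/242010 (O = (((-2 + √2*√93/2) - 25347)/(-142 - 13303))/9 = (((-2 + √186/2) - 25347)/(-13445))/9 = ((-25349 + √186/2)*(-1/13445))/9 = (25349/13445 - √186/26890)/9 = 25349/121005 - √186/242010 ≈ 0.20943)
1/(H + O) = 1/(-83359 + (25349/121005 - √186/242010)) = 1/(-10086830446/121005 - √186/242010)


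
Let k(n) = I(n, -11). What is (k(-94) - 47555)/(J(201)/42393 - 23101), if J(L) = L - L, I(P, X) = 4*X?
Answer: 47599/23101 ≈ 2.0605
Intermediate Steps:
J(L) = 0
k(n) = -44 (k(n) = 4*(-11) = -44)
(k(-94) - 47555)/(J(201)/42393 - 23101) = (-44 - 47555)/(0/42393 - 23101) = -47599/(0*(1/42393) - 23101) = -47599/(0 - 23101) = -47599/(-23101) = -47599*(-1/23101) = 47599/23101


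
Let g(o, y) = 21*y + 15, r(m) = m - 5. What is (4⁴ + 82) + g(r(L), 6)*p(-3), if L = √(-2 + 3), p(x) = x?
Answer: -85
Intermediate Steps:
L = 1 (L = √1 = 1)
r(m) = -5 + m
g(o, y) = 15 + 21*y
(4⁴ + 82) + g(r(L), 6)*p(-3) = (4⁴ + 82) + (15 + 21*6)*(-3) = (256 + 82) + (15 + 126)*(-3) = 338 + 141*(-3) = 338 - 423 = -85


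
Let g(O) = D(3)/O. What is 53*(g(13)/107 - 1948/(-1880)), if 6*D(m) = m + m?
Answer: 35928011/653770 ≈ 54.955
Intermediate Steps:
D(m) = m/3 (D(m) = (m + m)/6 = (2*m)/6 = m/3)
g(O) = 1/O (g(O) = ((⅓)*3)/O = 1/O)
53*(g(13)/107 - 1948/(-1880)) = 53*(1/(13*107) - 1948/(-1880)) = 53*((1/13)*(1/107) - 1948*(-1/1880)) = 53*(1/1391 + 487/470) = 53*(677887/653770) = 35928011/653770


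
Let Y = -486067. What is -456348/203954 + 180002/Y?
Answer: -129263915612/49567654459 ≈ -2.6078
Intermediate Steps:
-456348/203954 + 180002/Y = -456348/203954 + 180002/(-486067) = -456348*1/203954 + 180002*(-1/486067) = -228174/101977 - 180002/486067 = -129263915612/49567654459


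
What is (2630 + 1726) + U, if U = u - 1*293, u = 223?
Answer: 4286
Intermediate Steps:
U = -70 (U = 223 - 1*293 = 223 - 293 = -70)
(2630 + 1726) + U = (2630 + 1726) - 70 = 4356 - 70 = 4286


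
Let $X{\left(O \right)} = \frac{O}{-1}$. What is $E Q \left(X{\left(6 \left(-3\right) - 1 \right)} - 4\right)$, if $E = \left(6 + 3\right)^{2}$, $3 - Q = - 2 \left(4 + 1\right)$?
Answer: $15795$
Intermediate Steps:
$X{\left(O \right)} = - O$ ($X{\left(O \right)} = O \left(-1\right) = - O$)
$Q = 13$ ($Q = 3 - - 2 \left(4 + 1\right) = 3 - \left(-2\right) 5 = 3 - -10 = 3 + 10 = 13$)
$E = 81$ ($E = 9^{2} = 81$)
$E Q \left(X{\left(6 \left(-3\right) - 1 \right)} - 4\right) = 81 \cdot 13 \left(- (6 \left(-3\right) - 1) - 4\right) = 1053 \left(- (-18 - 1) - 4\right) = 1053 \left(\left(-1\right) \left(-19\right) - 4\right) = 1053 \left(19 - 4\right) = 1053 \cdot 15 = 15795$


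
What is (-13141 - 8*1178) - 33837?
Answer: -56402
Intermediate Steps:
(-13141 - 8*1178) - 33837 = (-13141 - 9424) - 33837 = -22565 - 33837 = -56402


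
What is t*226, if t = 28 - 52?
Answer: -5424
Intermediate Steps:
t = -24
t*226 = -24*226 = -5424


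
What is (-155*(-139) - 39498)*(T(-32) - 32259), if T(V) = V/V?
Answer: 579127874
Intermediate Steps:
T(V) = 1
(-155*(-139) - 39498)*(T(-32) - 32259) = (-155*(-139) - 39498)*(1 - 32259) = (21545 - 39498)*(-32258) = -17953*(-32258) = 579127874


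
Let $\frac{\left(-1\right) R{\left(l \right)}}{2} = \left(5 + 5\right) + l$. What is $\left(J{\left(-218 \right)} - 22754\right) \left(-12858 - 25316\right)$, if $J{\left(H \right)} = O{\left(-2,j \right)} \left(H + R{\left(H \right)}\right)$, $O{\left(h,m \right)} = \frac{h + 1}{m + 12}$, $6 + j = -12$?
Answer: $867351454$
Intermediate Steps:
$j = -18$ ($j = -6 - 12 = -18$)
$R{\left(l \right)} = -20 - 2 l$ ($R{\left(l \right)} = - 2 \left(\left(5 + 5\right) + l\right) = - 2 \left(10 + l\right) = -20 - 2 l$)
$O{\left(h,m \right)} = \frac{1 + h}{12 + m}$
$J{\left(H \right)} = - \frac{10}{3} - \frac{H}{6}$ ($J{\left(H \right)} = \frac{1 - 2}{12 - 18} \left(H - \left(20 + 2 H\right)\right) = \frac{1}{-6} \left(-1\right) \left(-20 - H\right) = \left(- \frac{1}{6}\right) \left(-1\right) \left(-20 - H\right) = \frac{-20 - H}{6} = - \frac{10}{3} - \frac{H}{6}$)
$\left(J{\left(-218 \right)} - 22754\right) \left(-12858 - 25316\right) = \left(\left(- \frac{10}{3} - - \frac{109}{3}\right) - 22754\right) \left(-12858 - 25316\right) = \left(\left(- \frac{10}{3} + \frac{109}{3}\right) - 22754\right) \left(-38174\right) = \left(33 - 22754\right) \left(-38174\right) = \left(-22721\right) \left(-38174\right) = 867351454$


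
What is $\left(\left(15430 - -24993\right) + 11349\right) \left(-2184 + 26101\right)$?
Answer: $1238230924$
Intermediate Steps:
$\left(\left(15430 - -24993\right) + 11349\right) \left(-2184 + 26101\right) = \left(\left(15430 + 24993\right) + 11349\right) 23917 = \left(40423 + 11349\right) 23917 = 51772 \cdot 23917 = 1238230924$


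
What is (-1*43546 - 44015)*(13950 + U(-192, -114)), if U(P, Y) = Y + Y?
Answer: -1201512042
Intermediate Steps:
U(P, Y) = 2*Y
(-1*43546 - 44015)*(13950 + U(-192, -114)) = (-1*43546 - 44015)*(13950 + 2*(-114)) = (-43546 - 44015)*(13950 - 228) = -87561*13722 = -1201512042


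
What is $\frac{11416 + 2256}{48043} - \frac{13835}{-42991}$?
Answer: $\frac{1252447857}{2065416613} \approx 0.60639$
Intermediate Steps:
$\frac{11416 + 2256}{48043} - \frac{13835}{-42991} = 13672 \cdot \frac{1}{48043} - - \frac{13835}{42991} = \frac{13672}{48043} + \frac{13835}{42991} = \frac{1252447857}{2065416613}$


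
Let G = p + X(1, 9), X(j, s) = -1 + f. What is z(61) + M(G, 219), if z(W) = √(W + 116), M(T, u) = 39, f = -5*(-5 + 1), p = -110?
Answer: 39 + √177 ≈ 52.304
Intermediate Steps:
f = 20 (f = -5*(-4) = 20)
X(j, s) = 19 (X(j, s) = -1 + 20 = 19)
G = -91 (G = -110 + 19 = -91)
z(W) = √(116 + W)
z(61) + M(G, 219) = √(116 + 61) + 39 = √177 + 39 = 39 + √177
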